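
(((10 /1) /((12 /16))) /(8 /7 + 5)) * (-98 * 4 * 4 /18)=-189.08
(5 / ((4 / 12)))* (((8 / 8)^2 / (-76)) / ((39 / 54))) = -135 / 494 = -0.27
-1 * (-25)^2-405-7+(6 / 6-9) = -1045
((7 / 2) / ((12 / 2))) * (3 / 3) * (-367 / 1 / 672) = -0.32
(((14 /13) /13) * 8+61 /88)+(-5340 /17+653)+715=266789557 /252824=1055.24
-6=-6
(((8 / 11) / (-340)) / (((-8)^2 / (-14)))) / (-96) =-7 / 1436160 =-0.00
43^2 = 1849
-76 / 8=-19 / 2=-9.50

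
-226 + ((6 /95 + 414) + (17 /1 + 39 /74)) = 1445299 /7030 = 205.59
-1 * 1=-1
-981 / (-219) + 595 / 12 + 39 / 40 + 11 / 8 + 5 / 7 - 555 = -3816196 / 7665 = -497.87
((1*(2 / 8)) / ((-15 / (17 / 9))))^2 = 289 / 291600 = 0.00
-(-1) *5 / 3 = 5 / 3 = 1.67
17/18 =0.94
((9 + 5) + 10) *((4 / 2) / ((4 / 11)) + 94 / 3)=884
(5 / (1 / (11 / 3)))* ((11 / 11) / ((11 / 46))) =230 / 3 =76.67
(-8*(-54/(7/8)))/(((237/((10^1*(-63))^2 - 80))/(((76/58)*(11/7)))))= 191083115520/112259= 1702162.99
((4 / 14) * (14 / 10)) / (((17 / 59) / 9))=1062 / 85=12.49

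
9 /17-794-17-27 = -837.47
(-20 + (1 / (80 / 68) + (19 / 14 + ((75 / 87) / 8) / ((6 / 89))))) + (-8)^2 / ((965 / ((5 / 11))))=-1671914059 / 103432560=-16.16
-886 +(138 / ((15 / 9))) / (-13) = -58004 / 65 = -892.37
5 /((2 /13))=65 /2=32.50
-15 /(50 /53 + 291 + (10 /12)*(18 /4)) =-3180 /62687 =-0.05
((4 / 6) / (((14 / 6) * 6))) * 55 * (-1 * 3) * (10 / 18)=-275 / 63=-4.37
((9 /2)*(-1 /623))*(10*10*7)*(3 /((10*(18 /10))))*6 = -5.06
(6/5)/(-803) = -6/4015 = -0.00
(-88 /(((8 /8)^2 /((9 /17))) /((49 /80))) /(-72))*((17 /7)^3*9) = 28611 /560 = 51.09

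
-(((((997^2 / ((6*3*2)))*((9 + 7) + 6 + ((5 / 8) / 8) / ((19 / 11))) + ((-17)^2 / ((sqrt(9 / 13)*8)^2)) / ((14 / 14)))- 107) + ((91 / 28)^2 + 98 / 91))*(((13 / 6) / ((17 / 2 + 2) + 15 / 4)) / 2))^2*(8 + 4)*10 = -822771926768719278125 / 3202768896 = -256893941925.16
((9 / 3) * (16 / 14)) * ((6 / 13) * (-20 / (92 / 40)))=-28800 / 2093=-13.76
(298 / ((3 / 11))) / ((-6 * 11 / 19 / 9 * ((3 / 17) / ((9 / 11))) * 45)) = -48127 / 165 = -291.68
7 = 7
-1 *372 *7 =-2604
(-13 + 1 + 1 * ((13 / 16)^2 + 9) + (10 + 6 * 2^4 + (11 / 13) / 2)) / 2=346389 / 6656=52.04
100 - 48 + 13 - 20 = 45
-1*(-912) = 912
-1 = -1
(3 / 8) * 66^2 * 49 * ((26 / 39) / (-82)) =-650.74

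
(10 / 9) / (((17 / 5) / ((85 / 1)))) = 27.78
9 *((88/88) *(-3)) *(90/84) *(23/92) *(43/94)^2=-748845/494816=-1.51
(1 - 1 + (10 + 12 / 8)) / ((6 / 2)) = 23 / 6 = 3.83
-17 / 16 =-1.06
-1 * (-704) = 704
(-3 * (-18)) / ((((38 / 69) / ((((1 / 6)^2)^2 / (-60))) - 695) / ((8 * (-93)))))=924048 / 1000945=0.92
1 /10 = 0.10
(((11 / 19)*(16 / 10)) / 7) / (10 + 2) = 22 / 1995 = 0.01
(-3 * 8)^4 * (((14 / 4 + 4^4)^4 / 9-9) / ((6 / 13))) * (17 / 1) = 6157336969929600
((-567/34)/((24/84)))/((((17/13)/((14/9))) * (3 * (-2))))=13377/1156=11.57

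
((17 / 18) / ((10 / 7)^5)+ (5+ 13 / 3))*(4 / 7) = 5.42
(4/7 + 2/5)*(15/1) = 14.57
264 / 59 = 4.47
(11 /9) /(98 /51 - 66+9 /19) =-323 /16809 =-0.02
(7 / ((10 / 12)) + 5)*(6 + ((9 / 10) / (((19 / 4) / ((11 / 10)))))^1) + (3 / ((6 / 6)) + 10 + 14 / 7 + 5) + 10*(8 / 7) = 114.62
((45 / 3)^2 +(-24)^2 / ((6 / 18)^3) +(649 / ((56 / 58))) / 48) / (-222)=-21223109 / 298368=-71.13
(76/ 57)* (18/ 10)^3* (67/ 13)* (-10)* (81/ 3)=-3516696/ 325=-10820.60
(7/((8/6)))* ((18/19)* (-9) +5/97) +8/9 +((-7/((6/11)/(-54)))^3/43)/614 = 12561.98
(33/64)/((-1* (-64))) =33/4096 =0.01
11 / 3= 3.67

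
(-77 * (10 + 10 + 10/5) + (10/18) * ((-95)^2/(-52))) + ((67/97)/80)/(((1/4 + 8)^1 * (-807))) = -1790.42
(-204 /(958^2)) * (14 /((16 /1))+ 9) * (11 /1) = -44319 /1835528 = -0.02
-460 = -460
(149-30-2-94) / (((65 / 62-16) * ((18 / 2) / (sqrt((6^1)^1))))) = -1426 * sqrt(6) / 8343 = -0.42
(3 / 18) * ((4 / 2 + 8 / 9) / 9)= 13 / 243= 0.05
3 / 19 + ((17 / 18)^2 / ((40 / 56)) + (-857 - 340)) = -36800363 / 30780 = -1195.59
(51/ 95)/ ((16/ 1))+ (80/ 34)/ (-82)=5147/ 1059440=0.00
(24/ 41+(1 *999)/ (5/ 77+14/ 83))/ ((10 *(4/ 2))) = 213.85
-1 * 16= -16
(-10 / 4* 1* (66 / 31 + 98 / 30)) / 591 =-2509 / 109926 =-0.02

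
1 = 1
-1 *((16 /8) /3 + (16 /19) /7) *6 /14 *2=-628 /931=-0.67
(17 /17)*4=4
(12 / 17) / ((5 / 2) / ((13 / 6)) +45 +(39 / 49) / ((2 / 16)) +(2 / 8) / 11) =336336 / 25035917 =0.01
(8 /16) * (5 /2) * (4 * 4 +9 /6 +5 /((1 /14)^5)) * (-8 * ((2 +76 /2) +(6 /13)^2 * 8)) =-189530411000 /169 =-1121481721.89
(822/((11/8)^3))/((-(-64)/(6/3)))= 13152/1331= 9.88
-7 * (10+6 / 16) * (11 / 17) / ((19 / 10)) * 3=-95865 / 1292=-74.20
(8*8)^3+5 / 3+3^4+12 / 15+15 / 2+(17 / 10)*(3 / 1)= 3933601 / 15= 262240.07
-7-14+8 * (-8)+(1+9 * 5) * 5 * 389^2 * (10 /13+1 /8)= 1618373675 /52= 31122570.67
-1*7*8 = -56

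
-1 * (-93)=93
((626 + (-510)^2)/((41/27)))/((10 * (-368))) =-3519801/75440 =-46.66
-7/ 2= -3.50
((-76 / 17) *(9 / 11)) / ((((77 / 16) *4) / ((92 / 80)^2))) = -0.25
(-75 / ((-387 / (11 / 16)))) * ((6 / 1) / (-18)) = -275 / 6192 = -0.04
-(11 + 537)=-548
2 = 2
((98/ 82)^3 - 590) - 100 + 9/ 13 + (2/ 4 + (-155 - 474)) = -2358381349/ 1791946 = -1316.10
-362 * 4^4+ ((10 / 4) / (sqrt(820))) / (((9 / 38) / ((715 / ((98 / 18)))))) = -92623.59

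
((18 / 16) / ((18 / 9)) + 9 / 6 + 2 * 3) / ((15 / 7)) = 301 / 80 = 3.76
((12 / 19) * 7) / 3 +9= 199 / 19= 10.47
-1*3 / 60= -1 / 20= -0.05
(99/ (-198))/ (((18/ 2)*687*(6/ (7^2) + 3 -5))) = 49/ 1137672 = 0.00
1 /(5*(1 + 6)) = 1 /35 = 0.03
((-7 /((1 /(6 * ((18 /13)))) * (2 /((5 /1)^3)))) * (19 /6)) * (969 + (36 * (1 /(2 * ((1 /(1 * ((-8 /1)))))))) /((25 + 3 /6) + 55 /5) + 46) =-11043372375 /949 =-11636851.82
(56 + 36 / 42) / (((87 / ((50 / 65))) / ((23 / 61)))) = 91540 / 482937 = 0.19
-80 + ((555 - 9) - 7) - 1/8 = 3671/8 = 458.88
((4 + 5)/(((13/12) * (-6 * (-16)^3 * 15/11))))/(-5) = -33/665600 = -0.00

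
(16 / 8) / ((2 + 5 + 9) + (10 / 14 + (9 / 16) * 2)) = 112 / 999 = 0.11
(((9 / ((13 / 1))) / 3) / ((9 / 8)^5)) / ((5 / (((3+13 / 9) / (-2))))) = -131072 / 2302911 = -0.06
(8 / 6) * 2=2.67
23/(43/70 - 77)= -1610/5347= -0.30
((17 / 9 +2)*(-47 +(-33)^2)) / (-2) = -18235 / 9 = -2026.11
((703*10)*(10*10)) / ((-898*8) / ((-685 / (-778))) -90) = -240777500 / 2825401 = -85.22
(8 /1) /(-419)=-8 /419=-0.02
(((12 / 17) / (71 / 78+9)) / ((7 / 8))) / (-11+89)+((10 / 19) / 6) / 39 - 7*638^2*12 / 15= -2330586927737717 / 1022435505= -2279446.40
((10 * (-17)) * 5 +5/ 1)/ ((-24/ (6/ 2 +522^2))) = 76750505/ 8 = 9593813.12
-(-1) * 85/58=85/58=1.47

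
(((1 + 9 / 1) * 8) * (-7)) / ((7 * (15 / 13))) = -208 / 3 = -69.33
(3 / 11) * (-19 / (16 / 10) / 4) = -285 / 352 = -0.81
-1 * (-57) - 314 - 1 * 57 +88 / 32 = -1245 / 4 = -311.25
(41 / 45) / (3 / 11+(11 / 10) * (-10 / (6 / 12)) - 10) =-451 / 15705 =-0.03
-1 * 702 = -702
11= 11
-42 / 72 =-0.58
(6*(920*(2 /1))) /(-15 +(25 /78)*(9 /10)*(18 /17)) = -325312 /433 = -751.30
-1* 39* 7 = -273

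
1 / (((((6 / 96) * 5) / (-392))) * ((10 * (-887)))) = 3136 / 22175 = 0.14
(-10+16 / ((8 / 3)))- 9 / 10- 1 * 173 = -1779 / 10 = -177.90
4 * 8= 32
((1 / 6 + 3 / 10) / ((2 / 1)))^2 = 49 / 900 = 0.05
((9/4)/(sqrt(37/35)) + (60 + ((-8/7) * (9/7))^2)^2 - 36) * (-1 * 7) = -22066238700/823543 - 63 * sqrt(1295)/148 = -26809.59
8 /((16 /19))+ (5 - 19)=-9 /2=-4.50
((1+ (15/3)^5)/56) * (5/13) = 7815/364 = 21.47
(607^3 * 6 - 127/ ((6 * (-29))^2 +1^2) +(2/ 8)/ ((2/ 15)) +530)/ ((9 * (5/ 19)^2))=117334985900900267/ 54498600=2152990827.30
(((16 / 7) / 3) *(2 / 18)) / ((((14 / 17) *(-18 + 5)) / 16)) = -0.13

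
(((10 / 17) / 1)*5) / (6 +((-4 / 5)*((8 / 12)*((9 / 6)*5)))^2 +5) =50 / 459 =0.11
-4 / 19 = -0.21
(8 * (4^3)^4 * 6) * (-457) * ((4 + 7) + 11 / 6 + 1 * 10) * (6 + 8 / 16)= -54621045260288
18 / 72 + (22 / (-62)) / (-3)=137 / 372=0.37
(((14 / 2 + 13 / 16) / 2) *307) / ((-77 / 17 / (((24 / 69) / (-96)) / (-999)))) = -652375 / 679383936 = -0.00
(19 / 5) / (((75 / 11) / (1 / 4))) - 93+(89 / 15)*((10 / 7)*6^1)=-441037 / 10500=-42.00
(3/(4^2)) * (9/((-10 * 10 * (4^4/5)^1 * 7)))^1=-27/573440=-0.00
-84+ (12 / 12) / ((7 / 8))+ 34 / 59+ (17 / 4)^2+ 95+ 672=4643981 / 6608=702.78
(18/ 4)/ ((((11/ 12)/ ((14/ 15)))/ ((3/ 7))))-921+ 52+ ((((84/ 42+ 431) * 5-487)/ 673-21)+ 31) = -31630911/ 37015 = -854.54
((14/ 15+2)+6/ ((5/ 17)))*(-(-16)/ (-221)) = -1120/ 663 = -1.69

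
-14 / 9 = -1.56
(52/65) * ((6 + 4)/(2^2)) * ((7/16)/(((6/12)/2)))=7/2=3.50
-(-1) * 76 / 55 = 1.38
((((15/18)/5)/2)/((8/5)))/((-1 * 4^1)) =-5/384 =-0.01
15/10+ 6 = 15/2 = 7.50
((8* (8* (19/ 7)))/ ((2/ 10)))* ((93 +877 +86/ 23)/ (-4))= -34041920/ 161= -211440.50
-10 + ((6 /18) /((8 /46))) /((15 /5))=-337 /36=-9.36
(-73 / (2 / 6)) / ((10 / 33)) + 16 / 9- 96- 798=-145343 / 90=-1614.92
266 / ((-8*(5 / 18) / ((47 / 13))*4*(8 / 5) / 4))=-56259 / 208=-270.48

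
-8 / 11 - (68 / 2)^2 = -12724 / 11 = -1156.73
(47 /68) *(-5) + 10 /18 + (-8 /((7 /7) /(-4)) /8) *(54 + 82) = 331153 /612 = 541.10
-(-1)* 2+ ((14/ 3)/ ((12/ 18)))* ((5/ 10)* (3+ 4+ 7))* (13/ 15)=667/ 15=44.47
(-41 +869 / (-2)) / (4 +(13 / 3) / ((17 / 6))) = -16167 / 188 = -85.99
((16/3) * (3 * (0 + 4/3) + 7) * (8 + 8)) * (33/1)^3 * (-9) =-303595776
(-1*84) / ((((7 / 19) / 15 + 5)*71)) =-5985 / 25418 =-0.24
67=67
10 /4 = 5 /2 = 2.50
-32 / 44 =-8 / 11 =-0.73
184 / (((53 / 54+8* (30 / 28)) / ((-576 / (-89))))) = 124.66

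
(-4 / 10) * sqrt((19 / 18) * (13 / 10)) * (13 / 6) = -13 * sqrt(1235) / 450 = -1.02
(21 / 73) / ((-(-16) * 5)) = 21 / 5840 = 0.00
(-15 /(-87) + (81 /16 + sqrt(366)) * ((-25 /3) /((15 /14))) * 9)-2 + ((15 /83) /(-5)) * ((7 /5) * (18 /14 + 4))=-70 * sqrt(366)-34320937 /96280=-1695.65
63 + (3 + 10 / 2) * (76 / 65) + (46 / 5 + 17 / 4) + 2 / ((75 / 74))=342331 / 3900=87.78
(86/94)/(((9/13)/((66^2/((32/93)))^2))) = 637075575279/3008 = 211793741.78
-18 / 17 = -1.06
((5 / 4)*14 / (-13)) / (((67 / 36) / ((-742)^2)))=-346855320 / 871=-398226.54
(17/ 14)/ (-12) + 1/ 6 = 11/ 168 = 0.07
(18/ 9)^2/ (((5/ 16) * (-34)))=-0.38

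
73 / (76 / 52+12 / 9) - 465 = -47838 / 109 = -438.88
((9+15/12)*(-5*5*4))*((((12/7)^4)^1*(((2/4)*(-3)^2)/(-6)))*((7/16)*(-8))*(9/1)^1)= -71733600/343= -209135.86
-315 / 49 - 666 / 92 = -13.67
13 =13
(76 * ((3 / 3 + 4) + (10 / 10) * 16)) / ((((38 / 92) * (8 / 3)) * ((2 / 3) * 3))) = 1449 / 2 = 724.50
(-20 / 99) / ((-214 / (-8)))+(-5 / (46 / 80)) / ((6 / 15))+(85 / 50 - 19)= -95132947 / 2436390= -39.05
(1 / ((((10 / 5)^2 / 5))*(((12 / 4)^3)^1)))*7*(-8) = -70 / 27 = -2.59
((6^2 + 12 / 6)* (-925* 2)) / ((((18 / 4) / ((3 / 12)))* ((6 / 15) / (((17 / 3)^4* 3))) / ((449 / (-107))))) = 3295394135875 / 26001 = 126741053.65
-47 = -47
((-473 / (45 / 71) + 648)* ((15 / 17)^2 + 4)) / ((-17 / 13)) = 79406119 / 221085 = 359.17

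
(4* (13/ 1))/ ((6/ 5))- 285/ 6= -25/ 6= -4.17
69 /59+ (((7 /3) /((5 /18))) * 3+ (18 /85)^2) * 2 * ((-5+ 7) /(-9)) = -4284251 /426275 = -10.05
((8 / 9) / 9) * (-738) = -656 / 9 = -72.89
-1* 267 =-267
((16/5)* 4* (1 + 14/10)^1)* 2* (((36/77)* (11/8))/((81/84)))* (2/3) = 2048/75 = 27.31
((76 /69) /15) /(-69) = -76 /71415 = -0.00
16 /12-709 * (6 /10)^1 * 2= -12742 /15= -849.47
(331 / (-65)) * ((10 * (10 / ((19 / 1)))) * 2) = -13240 / 247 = -53.60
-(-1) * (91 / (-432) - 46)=-19963 / 432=-46.21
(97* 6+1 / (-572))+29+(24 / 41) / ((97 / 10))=1390062987 / 2274844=611.06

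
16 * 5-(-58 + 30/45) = 412/3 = 137.33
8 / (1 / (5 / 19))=40 / 19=2.11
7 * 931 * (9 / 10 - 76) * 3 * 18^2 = -2378613762 / 5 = -475722752.40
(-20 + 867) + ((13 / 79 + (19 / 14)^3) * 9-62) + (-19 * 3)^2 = 879672181 / 216776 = 4057.98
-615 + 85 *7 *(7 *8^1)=32705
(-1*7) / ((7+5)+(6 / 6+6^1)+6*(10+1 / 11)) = -11 / 125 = -0.09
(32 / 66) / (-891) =-16 / 29403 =-0.00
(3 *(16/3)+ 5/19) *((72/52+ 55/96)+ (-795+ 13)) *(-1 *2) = 100269779/3952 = 25371.91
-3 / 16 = -0.19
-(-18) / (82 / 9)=81 / 41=1.98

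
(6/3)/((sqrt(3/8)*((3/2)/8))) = 64*sqrt(6)/9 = 17.42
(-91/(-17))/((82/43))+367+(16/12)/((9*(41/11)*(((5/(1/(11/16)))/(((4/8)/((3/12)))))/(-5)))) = 13914445/37638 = 369.69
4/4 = 1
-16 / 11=-1.45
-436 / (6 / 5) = -1090 / 3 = -363.33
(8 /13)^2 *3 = 192 /169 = 1.14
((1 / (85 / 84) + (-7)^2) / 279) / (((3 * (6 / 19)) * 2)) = 80731 / 853740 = 0.09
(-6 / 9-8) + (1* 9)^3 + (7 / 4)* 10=4427 / 6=737.83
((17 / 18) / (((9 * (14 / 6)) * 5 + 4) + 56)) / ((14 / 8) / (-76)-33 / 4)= -2584 / 3734775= -0.00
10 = 10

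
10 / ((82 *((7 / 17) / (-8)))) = -680 / 287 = -2.37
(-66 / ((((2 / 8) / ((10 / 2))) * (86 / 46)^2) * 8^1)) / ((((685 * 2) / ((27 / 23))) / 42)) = -1.70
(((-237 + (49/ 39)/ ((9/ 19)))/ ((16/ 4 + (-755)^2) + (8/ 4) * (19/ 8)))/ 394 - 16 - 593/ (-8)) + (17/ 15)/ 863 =12654280362890671/ 217703134481976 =58.13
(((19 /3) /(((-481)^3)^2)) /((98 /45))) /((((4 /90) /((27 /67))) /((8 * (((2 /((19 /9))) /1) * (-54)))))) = -35429400 /40657562751763826323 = -0.00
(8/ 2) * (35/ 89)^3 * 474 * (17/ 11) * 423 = 75382.24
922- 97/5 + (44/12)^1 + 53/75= 68023/75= 906.97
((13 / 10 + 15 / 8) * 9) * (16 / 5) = 2286 / 25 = 91.44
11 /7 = 1.57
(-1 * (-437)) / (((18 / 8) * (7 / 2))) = 3496 / 63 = 55.49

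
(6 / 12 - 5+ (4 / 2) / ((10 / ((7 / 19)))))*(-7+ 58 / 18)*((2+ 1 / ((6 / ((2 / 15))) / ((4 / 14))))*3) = 9035704 / 89775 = 100.65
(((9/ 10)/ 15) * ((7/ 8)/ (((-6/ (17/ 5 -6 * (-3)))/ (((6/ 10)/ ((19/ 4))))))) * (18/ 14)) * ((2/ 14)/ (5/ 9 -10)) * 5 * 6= 78003/ 5652500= 0.01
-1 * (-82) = 82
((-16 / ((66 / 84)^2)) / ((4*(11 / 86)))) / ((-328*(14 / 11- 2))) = -2107 / 9922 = -0.21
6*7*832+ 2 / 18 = 314497 / 9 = 34944.11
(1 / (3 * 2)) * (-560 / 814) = -140 / 1221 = -0.11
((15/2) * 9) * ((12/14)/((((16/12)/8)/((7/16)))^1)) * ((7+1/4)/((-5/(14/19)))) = -49329/304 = -162.27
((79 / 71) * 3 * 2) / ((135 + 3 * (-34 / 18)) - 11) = 1422 / 25205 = 0.06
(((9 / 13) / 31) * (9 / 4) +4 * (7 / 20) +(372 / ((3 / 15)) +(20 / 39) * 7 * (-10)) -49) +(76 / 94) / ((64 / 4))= 4038077273 / 2272920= 1776.60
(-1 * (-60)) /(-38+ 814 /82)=-2460 /1151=-2.14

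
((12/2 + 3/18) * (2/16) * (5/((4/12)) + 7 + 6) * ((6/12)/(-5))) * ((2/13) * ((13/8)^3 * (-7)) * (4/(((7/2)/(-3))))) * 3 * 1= -131313/1280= -102.59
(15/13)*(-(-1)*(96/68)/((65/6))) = 432/2873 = 0.15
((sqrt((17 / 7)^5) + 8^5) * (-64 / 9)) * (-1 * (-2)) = -4194304 / 9-36992 * sqrt(119) / 3087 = -466164.50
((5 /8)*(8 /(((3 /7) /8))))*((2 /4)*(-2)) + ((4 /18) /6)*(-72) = -96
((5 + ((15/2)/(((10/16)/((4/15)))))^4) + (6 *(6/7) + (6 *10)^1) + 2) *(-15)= -2323131/875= -2655.01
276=276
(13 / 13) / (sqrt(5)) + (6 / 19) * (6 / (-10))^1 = -18 / 95 + sqrt(5) / 5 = 0.26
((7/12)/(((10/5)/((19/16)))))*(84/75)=931/2400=0.39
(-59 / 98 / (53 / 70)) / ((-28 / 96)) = 7080 / 2597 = 2.73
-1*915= -915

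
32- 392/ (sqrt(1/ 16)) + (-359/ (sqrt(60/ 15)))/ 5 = -15719/ 10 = -1571.90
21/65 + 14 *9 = 8211/65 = 126.32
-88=-88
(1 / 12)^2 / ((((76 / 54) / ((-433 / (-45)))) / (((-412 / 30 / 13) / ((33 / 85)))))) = -758183 / 5868720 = -0.13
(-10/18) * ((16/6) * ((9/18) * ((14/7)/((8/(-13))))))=65/27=2.41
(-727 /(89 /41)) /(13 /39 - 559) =89421 /149164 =0.60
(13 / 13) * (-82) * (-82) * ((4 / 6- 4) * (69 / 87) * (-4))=6186080 / 87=71104.37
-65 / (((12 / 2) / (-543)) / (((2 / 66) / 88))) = 11765 / 5808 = 2.03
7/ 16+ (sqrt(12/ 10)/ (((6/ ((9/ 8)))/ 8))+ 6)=3 * sqrt(30)/ 10+ 103/ 16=8.08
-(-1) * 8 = 8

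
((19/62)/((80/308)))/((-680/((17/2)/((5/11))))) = -16093/496000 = -0.03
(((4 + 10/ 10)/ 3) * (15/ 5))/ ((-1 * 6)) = -5/ 6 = -0.83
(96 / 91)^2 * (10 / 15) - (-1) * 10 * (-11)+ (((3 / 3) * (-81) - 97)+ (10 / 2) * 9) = -242.26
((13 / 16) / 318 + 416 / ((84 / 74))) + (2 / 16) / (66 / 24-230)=366.48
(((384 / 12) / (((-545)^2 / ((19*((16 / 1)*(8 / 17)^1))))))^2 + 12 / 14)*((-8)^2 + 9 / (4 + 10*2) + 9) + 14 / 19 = 863324970441962523 / 13564240585892500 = 63.65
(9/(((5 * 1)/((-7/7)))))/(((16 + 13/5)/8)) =-24/31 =-0.77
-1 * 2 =-2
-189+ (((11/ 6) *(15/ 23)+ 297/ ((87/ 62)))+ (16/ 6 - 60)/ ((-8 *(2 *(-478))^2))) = 87236133817/ 3657571872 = 23.85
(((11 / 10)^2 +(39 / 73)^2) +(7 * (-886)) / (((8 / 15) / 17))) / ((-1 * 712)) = 52673768983 / 189712400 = 277.65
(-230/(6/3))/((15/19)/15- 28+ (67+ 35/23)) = -50255/17731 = -2.83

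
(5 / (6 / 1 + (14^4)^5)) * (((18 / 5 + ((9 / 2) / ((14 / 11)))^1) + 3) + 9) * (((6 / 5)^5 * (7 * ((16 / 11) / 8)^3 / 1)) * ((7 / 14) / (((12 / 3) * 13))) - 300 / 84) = -3620443064829 / 886723491969518039359184586925000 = -0.00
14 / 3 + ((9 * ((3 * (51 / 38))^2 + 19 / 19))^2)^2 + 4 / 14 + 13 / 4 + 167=52565977393108113034469 / 91303634908416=575727104.90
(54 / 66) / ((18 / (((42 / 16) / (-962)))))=-0.00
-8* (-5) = 40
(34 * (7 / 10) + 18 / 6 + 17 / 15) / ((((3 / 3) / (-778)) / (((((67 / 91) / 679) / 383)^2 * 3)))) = -1463333198 / 2800205378724845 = -0.00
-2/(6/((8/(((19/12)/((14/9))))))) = -448/171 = -2.62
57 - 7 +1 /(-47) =2349 /47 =49.98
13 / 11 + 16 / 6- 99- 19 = -114.15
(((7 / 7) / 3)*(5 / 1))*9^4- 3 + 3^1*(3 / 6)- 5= 21857 / 2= 10928.50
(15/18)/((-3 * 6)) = -5/108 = -0.05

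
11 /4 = 2.75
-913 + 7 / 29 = -26470 / 29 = -912.76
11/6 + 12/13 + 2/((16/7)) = 1133/312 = 3.63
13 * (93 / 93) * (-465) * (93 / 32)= -562185 / 32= -17568.28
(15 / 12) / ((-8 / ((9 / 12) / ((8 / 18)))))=-0.26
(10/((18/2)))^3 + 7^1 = 6103/729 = 8.37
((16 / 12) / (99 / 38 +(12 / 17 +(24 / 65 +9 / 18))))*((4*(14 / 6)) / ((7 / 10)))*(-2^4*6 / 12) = -26873600 / 789903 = -34.02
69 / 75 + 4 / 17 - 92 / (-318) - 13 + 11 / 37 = -28148347 / 2500275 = -11.26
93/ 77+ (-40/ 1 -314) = -27165/ 77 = -352.79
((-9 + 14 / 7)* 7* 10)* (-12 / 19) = 5880 / 19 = 309.47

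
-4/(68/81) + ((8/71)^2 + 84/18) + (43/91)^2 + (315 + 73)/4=206803813225/2128970571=97.14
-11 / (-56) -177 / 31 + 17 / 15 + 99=2463907 / 26040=94.62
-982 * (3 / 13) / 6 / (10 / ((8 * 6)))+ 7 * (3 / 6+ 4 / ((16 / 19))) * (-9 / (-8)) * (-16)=-109563 / 130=-842.79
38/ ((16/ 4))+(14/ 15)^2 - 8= 1067/ 450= 2.37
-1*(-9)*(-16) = -144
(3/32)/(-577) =-3/18464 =-0.00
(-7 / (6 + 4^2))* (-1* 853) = 5971 / 22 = 271.41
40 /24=5 /3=1.67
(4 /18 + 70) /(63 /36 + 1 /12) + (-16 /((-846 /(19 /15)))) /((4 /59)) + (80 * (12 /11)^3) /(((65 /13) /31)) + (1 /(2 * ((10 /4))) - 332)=2962568321 /8445195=350.80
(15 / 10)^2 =9 / 4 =2.25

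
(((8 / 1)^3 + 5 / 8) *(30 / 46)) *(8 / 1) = 61515 / 23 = 2674.57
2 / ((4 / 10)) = 5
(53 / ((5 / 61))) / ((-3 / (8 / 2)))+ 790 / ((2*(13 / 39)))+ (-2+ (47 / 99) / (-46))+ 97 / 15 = 1490629 / 4554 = 327.32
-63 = -63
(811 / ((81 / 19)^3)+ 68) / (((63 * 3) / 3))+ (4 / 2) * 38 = 2586240145 / 33480783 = 77.25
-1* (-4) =4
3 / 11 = 0.27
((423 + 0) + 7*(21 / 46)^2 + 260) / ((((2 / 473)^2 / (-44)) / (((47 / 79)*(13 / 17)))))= -766350648.91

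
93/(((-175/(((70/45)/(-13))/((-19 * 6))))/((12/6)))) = -0.00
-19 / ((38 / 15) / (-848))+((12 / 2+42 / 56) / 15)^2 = 2544081 / 400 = 6360.20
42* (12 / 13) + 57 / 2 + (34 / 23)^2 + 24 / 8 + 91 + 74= 237.45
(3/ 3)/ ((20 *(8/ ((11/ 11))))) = 0.01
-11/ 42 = -0.26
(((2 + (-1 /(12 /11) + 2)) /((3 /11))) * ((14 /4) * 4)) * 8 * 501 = 1903132 /3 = 634377.33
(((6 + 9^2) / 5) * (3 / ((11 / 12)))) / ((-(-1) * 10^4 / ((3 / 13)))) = 2349 / 1787500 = 0.00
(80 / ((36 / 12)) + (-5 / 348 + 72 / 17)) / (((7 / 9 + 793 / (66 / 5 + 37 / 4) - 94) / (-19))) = 4676634483 / 461390812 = 10.14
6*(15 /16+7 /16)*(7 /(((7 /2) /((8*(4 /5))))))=528 /5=105.60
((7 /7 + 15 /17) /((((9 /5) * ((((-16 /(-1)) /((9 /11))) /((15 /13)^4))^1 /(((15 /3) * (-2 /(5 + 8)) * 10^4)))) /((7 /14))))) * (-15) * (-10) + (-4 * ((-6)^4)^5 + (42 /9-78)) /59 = -3046243544752125067634212 /12289427007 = -247875148533532.04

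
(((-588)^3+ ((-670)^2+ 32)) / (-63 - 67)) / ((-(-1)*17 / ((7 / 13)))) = 141993978 / 2873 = 49423.59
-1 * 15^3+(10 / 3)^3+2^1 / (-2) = -90152 / 27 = -3338.96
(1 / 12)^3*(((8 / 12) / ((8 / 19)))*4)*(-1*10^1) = -95 / 2592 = -0.04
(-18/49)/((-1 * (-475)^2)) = 18/11055625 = 0.00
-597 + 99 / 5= -2886 / 5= -577.20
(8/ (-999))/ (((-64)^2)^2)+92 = 192745046015/ 2095054848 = 92.00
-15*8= -120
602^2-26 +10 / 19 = 6885192 / 19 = 362378.53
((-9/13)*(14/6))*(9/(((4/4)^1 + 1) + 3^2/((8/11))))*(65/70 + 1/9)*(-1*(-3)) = -4716/1495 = -3.15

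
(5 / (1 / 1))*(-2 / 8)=-5 / 4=-1.25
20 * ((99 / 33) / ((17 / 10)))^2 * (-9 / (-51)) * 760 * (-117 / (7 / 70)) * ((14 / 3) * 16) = -3585254400000 / 4913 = -729748503.97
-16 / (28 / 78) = -312 / 7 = -44.57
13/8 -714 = -5699/8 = -712.38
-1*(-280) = 280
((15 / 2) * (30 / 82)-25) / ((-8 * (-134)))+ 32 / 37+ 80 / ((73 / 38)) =42.49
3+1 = 4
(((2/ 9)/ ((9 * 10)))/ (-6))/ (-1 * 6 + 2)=1/ 9720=0.00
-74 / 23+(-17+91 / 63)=-3886 / 207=-18.77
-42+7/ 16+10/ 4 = -625/ 16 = -39.06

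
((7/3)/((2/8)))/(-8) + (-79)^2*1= 37439/6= 6239.83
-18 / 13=-1.38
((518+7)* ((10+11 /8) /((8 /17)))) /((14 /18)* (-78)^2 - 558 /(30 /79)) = 4060875 /1044032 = 3.89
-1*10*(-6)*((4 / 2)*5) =600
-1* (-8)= 8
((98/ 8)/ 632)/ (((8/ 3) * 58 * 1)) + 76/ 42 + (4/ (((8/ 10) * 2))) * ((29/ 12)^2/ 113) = 16190498797/ 8350530048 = 1.94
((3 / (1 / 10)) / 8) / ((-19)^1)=-15 / 76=-0.20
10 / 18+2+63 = 590 / 9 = 65.56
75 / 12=25 / 4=6.25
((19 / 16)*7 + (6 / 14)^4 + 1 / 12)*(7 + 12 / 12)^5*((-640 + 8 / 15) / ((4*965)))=-4771093336064 / 104263425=-45759.99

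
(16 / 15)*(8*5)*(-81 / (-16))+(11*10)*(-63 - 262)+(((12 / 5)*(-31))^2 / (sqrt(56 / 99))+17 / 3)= -106585 / 3+103788*sqrt(154) / 175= -28168.47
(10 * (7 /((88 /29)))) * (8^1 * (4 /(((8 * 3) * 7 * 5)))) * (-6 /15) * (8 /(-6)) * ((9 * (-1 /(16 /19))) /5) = -551 /550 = -1.00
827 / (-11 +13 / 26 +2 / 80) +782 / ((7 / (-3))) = -1214534 / 2933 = -414.09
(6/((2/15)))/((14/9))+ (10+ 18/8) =1153/28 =41.18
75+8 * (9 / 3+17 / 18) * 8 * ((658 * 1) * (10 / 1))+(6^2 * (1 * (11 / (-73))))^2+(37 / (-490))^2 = 19129314363764509 / 11515436100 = 1661188.88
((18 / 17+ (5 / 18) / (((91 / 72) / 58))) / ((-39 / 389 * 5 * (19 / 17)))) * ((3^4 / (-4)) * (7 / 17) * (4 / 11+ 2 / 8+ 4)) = 22768792011 / 24018280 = 947.98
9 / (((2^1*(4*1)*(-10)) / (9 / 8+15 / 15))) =-153 / 640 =-0.24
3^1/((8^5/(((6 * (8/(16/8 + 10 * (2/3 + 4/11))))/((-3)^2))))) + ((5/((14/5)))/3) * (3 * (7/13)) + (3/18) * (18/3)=21203373/10809344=1.96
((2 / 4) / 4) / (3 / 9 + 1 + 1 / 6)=1 / 12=0.08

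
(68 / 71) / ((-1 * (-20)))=17 / 355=0.05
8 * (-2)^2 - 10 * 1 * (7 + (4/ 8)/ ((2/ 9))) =-121/ 2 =-60.50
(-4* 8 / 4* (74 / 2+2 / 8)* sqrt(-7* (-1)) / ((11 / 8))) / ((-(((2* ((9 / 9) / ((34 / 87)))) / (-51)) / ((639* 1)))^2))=81302453726544* sqrt(7) / 9251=23252196901.93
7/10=0.70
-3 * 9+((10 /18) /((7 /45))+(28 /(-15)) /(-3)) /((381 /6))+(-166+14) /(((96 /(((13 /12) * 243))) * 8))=-404712449 /5120640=-79.04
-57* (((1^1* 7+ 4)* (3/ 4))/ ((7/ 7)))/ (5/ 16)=-1504.80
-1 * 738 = -738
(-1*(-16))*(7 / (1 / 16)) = 1792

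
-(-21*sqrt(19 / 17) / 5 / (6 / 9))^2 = -75411 / 1700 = -44.36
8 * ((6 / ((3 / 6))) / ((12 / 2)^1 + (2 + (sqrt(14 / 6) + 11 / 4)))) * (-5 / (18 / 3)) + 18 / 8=-23241 / 4348 + 256 * sqrt(21) / 1087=-4.27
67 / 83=0.81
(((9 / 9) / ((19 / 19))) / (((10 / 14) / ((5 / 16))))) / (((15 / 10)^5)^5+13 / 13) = 14680064 / 847322163875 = 0.00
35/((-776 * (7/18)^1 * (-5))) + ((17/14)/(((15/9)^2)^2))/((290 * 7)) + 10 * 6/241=0.27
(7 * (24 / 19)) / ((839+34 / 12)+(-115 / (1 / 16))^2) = 1008 / 386054369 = 0.00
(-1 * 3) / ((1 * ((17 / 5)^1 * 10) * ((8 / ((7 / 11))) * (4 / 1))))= -21 / 11968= -0.00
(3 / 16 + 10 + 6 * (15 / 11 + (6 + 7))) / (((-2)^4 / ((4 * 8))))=16961 / 88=192.74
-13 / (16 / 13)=-169 / 16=-10.56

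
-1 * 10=-10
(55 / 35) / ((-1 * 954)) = -11 / 6678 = -0.00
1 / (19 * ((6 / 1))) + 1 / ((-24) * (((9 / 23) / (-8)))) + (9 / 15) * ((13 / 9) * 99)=444569 / 5130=86.66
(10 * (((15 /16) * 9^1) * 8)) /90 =15 /2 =7.50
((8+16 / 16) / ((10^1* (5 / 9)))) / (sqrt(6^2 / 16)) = 27 / 25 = 1.08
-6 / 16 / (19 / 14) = -21 / 76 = -0.28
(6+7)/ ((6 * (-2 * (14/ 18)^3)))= -3159/ 1372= -2.30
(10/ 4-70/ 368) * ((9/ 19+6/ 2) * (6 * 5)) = 240.70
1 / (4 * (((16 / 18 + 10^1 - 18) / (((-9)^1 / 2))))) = 81 / 512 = 0.16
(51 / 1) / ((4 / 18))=459 / 2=229.50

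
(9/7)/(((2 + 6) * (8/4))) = 9/112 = 0.08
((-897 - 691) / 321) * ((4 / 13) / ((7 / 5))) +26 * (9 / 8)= 28.16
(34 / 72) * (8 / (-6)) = -17 / 27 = -0.63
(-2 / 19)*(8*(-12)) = 192 / 19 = 10.11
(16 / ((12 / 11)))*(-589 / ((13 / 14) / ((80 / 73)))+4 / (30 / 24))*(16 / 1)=-2311384064 / 14235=-162373.31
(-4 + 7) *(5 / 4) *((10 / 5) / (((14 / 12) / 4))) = 180 / 7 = 25.71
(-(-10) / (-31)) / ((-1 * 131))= 10 / 4061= 0.00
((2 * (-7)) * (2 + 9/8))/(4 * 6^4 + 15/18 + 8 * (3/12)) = -525/62242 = -0.01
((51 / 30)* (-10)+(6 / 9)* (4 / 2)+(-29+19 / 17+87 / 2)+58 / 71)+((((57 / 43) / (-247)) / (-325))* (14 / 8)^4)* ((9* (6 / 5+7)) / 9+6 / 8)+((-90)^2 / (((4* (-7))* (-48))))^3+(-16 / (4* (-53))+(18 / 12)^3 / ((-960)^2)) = 430569796800173305451 / 1959357224767488000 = 219.75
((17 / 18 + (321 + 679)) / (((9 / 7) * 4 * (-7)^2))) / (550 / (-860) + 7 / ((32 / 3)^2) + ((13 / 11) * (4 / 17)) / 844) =-6.88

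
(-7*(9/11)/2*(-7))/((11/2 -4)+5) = 441/143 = 3.08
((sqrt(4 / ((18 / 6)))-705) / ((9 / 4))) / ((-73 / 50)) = 47000 / 219-400*sqrt(3) / 1971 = 214.26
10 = 10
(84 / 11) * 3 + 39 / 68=17565 / 748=23.48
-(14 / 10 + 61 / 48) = -641 / 240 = -2.67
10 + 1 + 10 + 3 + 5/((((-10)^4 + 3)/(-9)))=24.00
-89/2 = -44.50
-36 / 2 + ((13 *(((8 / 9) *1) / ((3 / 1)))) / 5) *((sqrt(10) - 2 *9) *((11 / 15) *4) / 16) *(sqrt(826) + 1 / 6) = -143 *(1 + 6 *sqrt(826)) *(18 - sqrt(10)) / 6075 - 18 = -78.58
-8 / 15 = -0.53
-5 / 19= -0.26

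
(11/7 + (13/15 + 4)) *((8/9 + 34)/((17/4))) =849056/16065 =52.85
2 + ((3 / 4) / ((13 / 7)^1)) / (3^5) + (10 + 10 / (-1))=8431 / 4212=2.00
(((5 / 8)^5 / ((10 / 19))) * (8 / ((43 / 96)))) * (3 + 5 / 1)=35625 / 1376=25.89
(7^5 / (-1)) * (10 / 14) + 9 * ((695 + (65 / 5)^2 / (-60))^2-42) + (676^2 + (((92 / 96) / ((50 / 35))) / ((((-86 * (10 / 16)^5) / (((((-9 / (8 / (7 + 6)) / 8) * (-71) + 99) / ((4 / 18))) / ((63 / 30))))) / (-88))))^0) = 1902661561 / 400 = 4756653.90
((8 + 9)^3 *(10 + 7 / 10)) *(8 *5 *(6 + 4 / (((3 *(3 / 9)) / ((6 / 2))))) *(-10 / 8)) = -47312190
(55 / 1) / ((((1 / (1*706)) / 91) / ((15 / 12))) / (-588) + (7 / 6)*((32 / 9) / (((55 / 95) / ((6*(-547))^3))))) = -28568590050 / 131570044649559909131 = -0.00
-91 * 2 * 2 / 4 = -91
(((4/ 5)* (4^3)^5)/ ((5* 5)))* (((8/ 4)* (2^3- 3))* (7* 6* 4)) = 1443109011456/ 25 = 57724360458.24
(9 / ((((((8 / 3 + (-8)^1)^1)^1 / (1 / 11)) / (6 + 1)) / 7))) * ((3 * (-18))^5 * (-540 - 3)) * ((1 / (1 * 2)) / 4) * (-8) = 20616193901646 / 11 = 1874199445604.18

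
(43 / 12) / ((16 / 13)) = 559 / 192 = 2.91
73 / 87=0.84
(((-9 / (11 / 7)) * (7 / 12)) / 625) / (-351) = 49 / 3217500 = 0.00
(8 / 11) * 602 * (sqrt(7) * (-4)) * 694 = -13369216 * sqrt(7) / 11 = -3215601.89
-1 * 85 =-85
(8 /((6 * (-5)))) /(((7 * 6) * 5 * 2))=-1 /1575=-0.00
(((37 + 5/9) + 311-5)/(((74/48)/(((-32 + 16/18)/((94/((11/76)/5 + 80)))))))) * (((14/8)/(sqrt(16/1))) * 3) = -255972766/33041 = -7747.13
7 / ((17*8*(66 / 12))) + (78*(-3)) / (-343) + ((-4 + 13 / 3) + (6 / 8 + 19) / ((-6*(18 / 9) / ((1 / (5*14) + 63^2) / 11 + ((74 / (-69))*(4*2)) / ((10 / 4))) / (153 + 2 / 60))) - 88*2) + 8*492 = -5496962281283411 / 63730497600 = -86253.25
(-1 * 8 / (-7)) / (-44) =-2 / 77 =-0.03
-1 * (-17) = 17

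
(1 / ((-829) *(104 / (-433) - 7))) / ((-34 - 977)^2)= 433 / 2656405598715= 0.00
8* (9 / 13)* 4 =288 / 13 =22.15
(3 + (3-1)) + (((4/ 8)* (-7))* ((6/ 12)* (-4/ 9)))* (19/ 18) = 943/ 162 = 5.82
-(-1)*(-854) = -854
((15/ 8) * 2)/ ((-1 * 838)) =-15/ 3352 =-0.00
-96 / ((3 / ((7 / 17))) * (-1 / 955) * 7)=30560 / 17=1797.65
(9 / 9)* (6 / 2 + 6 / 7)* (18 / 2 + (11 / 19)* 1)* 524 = 367848 / 19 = 19360.42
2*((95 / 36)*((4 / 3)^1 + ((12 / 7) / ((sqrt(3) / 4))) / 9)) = 760*sqrt(3) / 567 + 190 / 27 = 9.36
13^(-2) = 1 /169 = 0.01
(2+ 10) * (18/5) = 216/5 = 43.20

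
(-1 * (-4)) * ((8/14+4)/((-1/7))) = -128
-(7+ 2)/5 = -1.80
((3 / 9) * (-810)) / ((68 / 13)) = -1755 / 34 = -51.62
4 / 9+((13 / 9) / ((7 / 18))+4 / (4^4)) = 4.17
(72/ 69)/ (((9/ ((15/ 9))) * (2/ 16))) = 320/ 207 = 1.55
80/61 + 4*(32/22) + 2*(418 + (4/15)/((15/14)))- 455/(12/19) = 74406983/603900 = 123.21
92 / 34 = 2.71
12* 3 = 36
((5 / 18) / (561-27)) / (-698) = -5 / 6709176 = -0.00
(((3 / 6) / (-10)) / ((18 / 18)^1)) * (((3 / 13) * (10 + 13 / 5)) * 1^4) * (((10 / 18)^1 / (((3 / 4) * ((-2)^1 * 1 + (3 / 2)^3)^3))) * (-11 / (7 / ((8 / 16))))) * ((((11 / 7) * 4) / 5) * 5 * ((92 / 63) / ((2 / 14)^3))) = 659456 / 6435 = 102.48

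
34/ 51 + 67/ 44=289/ 132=2.19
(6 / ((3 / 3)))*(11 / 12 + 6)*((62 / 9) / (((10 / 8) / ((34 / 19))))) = 349928 / 855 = 409.27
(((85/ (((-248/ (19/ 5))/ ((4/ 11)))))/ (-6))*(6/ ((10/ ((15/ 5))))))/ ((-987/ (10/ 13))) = -323/ 2916914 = -0.00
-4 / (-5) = 4 / 5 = 0.80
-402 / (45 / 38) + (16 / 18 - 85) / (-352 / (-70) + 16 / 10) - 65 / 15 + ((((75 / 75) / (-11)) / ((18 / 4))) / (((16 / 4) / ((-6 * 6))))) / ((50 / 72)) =-204545749 / 574200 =-356.23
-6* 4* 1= -24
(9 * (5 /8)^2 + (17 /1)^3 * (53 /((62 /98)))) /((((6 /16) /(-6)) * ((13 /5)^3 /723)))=-73799039189625 /272428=-270893737.76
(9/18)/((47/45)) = 45/94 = 0.48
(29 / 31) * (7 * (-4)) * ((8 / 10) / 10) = -1624 / 775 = -2.10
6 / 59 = 0.10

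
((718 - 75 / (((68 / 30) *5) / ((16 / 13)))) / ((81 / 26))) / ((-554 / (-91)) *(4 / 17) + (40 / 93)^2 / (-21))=6859568989 / 42858714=160.05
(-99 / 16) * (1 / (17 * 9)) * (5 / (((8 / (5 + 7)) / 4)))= -165 / 136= -1.21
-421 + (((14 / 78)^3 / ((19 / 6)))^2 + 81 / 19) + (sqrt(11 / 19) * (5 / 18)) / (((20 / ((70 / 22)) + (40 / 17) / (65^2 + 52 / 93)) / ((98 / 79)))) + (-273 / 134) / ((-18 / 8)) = -3932279528647088 / 9456428371923 + 603012865 * sqrt(209) / 209014686396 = -415.79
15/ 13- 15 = -180/ 13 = -13.85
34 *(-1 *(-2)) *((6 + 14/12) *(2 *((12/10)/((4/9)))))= 13158/5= 2631.60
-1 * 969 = -969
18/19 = 0.95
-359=-359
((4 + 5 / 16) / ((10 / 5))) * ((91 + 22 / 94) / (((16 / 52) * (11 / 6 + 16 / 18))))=540891 / 2303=234.86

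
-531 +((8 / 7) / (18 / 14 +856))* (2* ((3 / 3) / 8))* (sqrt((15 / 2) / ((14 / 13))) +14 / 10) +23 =-15242526 / 30005 +sqrt(1365) / 42007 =-508.00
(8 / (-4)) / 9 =-2 / 9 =-0.22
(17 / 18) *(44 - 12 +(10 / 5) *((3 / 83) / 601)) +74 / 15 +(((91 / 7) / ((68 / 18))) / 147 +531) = 2117356041701 / 3739728510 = 566.18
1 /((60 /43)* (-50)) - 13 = -39043 /3000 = -13.01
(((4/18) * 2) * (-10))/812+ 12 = 21914/1827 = 11.99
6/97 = 0.06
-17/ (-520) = 17/ 520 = 0.03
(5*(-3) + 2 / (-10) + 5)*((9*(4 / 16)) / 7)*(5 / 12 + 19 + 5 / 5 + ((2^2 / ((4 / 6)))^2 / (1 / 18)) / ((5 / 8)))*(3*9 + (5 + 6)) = -184399731 / 1400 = -131714.09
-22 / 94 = -11 / 47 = -0.23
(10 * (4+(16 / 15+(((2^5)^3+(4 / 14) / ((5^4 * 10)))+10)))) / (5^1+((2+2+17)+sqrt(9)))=11304.51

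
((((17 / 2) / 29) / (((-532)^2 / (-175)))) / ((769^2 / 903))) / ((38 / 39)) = -2138175 / 7528205303744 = -0.00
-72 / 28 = -18 / 7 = -2.57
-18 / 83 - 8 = -682 / 83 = -8.22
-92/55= -1.67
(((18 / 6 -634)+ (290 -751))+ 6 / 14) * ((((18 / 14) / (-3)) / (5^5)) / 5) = 0.03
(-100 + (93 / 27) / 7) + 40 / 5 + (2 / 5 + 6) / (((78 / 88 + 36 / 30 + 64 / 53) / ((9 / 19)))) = -4164598937 / 45973179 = -90.59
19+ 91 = 110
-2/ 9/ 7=-2/ 63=-0.03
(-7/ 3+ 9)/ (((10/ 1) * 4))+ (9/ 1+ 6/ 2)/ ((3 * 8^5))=4099/ 24576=0.17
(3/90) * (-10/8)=-1/24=-0.04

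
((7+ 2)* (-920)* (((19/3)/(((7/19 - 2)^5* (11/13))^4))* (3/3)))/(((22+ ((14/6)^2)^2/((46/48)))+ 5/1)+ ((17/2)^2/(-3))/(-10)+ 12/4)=-1398491086929682109152730052563192145600/15474906353328835929407113573847002895663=-0.09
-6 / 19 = -0.32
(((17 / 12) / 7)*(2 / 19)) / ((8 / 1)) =17 / 6384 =0.00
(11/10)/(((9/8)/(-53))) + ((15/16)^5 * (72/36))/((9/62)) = -493616683/11796480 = -41.84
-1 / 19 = -0.05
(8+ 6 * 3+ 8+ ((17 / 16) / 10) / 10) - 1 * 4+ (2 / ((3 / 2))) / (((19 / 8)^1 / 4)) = 2941769 / 91200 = 32.26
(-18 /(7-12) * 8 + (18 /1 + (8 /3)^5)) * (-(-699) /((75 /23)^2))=11940.99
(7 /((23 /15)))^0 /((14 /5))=5 /14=0.36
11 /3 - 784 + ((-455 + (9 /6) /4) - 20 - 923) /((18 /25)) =-130631 /48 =-2721.48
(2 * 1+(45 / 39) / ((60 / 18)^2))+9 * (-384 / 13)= -68573 / 260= -263.74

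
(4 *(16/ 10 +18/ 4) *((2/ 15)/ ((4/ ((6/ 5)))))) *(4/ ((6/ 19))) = 4636/ 375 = 12.36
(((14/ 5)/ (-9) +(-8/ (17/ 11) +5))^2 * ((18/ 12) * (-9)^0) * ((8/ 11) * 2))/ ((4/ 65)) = 3617354/ 429165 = 8.43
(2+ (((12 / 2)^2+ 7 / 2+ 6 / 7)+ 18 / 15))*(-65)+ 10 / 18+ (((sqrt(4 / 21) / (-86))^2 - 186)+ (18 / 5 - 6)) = -502401559 / 166410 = -3019.06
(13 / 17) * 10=130 / 17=7.65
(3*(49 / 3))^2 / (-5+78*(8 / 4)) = 2401 / 151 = 15.90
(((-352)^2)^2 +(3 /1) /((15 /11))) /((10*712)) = 76761006091 /35600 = 2156208.04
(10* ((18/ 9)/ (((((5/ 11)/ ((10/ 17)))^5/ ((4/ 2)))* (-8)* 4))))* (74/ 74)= -6442040/ 1419857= -4.54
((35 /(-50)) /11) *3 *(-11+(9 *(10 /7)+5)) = -72 /55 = -1.31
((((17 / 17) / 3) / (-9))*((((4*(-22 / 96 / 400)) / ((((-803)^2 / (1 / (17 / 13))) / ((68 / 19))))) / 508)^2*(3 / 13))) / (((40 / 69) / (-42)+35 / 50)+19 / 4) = -2093 / 3631094331839747963676288000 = -0.00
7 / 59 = 0.12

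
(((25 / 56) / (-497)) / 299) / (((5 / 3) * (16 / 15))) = -225 / 133148288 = -0.00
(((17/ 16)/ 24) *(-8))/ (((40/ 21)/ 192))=-357/ 10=-35.70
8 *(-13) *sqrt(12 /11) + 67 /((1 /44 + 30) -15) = 2948 /661 -208 *sqrt(33) /11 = -104.16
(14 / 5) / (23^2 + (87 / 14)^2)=0.00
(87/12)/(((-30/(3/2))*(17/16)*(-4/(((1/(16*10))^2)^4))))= 29/146028888064000000000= 0.00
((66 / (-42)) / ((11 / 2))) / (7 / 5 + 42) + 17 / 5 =3.39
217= 217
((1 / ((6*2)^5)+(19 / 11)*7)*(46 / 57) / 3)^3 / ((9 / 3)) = 441019258497322875874862821 / 38451770813331865293815808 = 11.47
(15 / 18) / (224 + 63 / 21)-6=-8167 / 1362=-6.00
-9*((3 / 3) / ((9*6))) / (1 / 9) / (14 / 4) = -3 / 7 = -0.43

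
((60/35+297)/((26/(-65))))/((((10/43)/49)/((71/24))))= -14895587/32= -465487.09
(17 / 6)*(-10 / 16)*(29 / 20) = -493 / 192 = -2.57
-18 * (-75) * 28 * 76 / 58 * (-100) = -143640000 / 29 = -4953103.45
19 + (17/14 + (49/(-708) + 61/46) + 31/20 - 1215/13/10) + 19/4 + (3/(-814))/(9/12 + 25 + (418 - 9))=96621551958803/5244045867060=18.43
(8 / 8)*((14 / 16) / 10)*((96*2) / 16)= 21 / 20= 1.05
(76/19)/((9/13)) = 52/9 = 5.78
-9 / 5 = -1.80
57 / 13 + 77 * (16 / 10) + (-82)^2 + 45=448278 / 65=6896.58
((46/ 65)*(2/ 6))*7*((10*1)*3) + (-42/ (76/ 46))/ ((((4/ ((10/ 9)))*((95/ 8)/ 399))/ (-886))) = 51935380/ 247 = 210264.70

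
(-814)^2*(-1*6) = -3975576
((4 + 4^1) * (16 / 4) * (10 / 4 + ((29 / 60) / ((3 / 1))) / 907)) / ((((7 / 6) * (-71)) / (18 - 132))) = 3495392 / 31745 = 110.11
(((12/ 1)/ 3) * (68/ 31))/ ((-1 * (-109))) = 272/ 3379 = 0.08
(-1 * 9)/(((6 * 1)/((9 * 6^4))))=-17496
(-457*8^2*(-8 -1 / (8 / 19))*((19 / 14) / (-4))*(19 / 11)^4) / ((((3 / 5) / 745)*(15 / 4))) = -279884315283620 / 922383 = -303436116.32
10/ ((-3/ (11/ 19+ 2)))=-490/ 57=-8.60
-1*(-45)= 45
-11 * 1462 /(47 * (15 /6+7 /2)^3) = -8041 /5076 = -1.58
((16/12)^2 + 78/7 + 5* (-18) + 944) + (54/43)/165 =129167974/148995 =866.93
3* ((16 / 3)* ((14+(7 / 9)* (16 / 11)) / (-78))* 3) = -11984 / 1287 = -9.31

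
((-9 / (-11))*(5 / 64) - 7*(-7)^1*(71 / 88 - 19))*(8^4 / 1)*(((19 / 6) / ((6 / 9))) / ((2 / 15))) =-1430807160 / 11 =-130073378.18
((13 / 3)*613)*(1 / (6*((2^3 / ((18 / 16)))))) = 7969 / 128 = 62.26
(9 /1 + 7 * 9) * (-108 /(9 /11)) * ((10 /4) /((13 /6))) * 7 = -997920 /13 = -76763.08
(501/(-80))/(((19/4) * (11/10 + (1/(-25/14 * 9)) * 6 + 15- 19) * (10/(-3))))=-4509/37316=-0.12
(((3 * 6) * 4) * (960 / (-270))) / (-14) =18.29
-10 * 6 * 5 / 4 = -75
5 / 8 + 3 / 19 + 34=5287 / 152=34.78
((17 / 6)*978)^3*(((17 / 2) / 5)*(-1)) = -361708320187 / 10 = -36170832018.70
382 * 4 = 1528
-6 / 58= -3 / 29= -0.10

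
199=199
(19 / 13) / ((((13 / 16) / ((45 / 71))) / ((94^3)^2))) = 9437418604846080 / 11999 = 786517093494.96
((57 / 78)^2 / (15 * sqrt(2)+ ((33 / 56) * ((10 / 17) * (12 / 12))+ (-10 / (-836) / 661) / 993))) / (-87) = 8892847799804470262299 / 1880265274472898005378657855-384817757287635665678916 * sqrt(2) / 1880265274472898005378657855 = -0.00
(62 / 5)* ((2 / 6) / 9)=62 / 135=0.46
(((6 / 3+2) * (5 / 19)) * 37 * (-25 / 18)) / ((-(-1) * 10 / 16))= -86.55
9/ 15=3/ 5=0.60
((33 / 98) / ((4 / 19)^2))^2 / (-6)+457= 2199875813 / 4917248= 447.38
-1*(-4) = 4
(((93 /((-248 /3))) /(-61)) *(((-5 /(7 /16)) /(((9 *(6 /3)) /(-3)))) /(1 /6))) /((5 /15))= 0.63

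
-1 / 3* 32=-32 / 3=-10.67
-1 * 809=-809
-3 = -3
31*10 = 310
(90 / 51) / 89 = 0.02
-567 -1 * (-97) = -470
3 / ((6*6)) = 1 / 12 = 0.08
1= 1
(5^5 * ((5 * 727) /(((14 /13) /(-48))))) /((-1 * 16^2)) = 443015625 /224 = 1977748.33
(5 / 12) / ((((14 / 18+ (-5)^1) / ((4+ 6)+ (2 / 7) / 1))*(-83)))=135 / 11039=0.01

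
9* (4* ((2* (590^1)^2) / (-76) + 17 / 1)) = -6254172 / 19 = -329166.95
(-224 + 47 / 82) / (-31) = 591 / 82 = 7.21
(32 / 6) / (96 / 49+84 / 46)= 9016 / 6399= 1.41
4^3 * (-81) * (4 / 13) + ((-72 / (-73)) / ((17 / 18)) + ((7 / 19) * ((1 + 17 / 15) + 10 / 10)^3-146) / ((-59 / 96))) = -27973633364816 / 20345729625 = -1374.91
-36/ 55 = -0.65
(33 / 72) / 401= 11 / 9624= 0.00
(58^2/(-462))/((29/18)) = -348/77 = -4.52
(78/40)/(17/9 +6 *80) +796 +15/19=1313163529/1648060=796.79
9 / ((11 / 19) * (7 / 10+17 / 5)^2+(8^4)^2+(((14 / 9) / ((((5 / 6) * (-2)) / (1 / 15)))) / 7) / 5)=0.00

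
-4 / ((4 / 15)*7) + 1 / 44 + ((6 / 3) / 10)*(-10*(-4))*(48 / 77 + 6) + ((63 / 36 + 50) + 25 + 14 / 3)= 61115 / 462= 132.28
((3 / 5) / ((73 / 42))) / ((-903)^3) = -2 / 4265948085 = -0.00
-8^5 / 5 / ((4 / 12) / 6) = -589824 / 5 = -117964.80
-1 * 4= -4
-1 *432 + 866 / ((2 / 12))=4764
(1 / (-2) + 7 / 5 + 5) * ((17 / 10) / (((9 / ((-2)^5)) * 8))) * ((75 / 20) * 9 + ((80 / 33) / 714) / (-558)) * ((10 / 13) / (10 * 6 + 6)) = -5236029163 / 2986051068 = -1.75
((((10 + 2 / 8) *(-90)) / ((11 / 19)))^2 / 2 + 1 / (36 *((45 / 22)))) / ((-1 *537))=-2364.02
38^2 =1444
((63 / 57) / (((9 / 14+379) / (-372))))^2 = 11961359424 / 10197970225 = 1.17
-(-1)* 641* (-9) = -5769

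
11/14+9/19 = 335/266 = 1.26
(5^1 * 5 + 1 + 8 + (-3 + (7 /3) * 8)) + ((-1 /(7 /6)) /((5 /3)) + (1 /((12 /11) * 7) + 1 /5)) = 2969 /60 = 49.48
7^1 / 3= 7 / 3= 2.33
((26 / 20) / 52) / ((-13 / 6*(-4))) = 3 / 1040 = 0.00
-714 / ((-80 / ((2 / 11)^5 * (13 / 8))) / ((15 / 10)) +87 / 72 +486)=222768 / 51384311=0.00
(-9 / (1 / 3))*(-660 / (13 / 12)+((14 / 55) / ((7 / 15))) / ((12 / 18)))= 16427.14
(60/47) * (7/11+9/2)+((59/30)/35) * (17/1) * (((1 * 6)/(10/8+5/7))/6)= 1365532/193875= 7.04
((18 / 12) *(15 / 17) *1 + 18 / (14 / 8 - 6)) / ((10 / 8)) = -2.33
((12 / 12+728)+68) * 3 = 2391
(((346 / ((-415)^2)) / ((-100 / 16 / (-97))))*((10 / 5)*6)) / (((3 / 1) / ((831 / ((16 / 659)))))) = 18379524498 / 4305625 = 4268.72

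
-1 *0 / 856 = 0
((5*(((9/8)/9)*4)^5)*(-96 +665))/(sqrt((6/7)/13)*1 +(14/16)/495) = -897071175/376340564 +1394192250*sqrt(546)/94085141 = 343.87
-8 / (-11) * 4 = 32 / 11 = 2.91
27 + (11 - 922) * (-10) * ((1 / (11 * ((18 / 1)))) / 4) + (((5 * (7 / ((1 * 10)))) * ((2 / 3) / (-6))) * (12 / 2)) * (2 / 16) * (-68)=23101 / 396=58.34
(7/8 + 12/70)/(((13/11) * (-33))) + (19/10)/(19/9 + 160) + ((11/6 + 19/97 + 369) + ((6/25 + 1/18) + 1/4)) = 8613298007101/23181467400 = 371.56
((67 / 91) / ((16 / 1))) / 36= 67 / 52416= 0.00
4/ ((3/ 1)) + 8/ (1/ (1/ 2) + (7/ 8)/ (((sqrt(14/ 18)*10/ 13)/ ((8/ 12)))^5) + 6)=31829522010868/ 13582141508151-519810200000*sqrt(7)/ 13582141508151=2.24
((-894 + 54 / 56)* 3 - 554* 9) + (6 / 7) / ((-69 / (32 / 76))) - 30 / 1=-94157395 / 12236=-7695.11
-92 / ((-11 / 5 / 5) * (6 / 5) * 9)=5750 / 297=19.36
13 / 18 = 0.72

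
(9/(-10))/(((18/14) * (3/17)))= -119/30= -3.97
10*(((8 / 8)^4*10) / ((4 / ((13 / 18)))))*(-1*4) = -650 / 9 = -72.22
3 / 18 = 0.17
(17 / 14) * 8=68 / 7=9.71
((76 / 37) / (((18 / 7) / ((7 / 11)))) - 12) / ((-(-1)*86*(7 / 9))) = -21047 / 122507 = -0.17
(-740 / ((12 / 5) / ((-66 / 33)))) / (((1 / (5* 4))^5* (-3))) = -5920000000 / 9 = -657777777.78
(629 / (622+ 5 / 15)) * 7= 13209 / 1867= 7.07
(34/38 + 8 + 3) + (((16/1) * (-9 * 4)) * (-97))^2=59311927522/19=3121680395.89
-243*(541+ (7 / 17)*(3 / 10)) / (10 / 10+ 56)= -7451271 / 3230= -2306.90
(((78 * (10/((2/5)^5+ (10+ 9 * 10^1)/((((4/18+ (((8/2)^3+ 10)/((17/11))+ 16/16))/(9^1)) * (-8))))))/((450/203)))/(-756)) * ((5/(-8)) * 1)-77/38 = -2840037075139/1318581871416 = -2.15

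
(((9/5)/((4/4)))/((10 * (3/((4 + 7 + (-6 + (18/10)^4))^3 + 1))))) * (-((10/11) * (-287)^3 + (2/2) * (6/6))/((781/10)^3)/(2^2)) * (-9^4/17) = -4229480426756923166156937/4349754597998046875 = -972349.21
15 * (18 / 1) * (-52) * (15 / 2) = -105300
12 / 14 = 6 / 7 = 0.86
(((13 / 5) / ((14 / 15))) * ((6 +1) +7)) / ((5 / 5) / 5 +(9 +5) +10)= 195 / 121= 1.61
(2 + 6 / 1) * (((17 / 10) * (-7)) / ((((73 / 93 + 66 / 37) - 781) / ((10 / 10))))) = 818958 / 6696455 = 0.12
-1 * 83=-83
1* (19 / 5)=3.80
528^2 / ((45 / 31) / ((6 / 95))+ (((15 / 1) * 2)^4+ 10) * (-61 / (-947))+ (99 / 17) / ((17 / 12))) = 430045761024 / 80527187317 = 5.34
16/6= 8/3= 2.67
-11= -11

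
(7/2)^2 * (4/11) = 49/11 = 4.45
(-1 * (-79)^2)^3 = -243087455521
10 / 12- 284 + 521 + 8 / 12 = 477 / 2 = 238.50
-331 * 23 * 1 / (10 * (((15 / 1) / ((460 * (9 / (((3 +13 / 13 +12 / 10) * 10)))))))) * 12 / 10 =-1575891 / 325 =-4848.90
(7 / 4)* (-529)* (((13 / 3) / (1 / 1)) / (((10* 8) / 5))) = -48139 / 192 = -250.72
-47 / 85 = -0.55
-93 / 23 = -4.04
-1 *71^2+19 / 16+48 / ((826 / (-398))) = -33455913 / 6608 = -5062.94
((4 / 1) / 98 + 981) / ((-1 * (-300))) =48071 / 14700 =3.27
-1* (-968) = 968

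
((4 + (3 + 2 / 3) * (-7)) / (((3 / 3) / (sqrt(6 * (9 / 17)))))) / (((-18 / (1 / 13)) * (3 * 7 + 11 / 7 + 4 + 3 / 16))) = 280 * sqrt(102) / 458541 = 0.01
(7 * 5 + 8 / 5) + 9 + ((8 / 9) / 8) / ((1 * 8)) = 45.61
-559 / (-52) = 43 / 4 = 10.75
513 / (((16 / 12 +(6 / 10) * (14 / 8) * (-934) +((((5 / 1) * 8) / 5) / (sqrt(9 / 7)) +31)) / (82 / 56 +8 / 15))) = -4081836519 / 3777268138 - 5738760 * sqrt(7) / 1888634069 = -1.09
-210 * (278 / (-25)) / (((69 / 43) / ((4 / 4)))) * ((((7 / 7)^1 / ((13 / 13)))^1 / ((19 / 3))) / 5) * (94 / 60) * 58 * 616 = 140513436448 / 54625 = 2572328.36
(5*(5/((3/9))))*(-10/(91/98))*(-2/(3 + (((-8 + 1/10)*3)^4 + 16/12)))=630000000/123044995879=0.01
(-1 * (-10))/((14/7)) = 5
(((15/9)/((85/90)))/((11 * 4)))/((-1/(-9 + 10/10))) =60/187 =0.32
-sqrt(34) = -5.83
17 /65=0.26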